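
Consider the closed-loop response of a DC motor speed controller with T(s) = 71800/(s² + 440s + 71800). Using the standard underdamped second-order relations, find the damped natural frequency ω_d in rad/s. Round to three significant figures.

ω_d ≈ 153 rad/s

Matching coefficients with s² + 2ζω_n s + ω_n² gives ω_n² = 71800 ⇒ ω_n = 268 rad/s, and ζ = 440/(2ω_n) = 0.821.
ω_d = ω_n√(1−ζ²) = 153 rad/s.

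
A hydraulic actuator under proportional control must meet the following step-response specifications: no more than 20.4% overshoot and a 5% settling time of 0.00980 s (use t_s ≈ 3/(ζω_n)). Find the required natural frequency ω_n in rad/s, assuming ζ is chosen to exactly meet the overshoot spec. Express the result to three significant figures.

ζ = −ln(OS)/√(π² + (ln OS)²). With OS = 0.204, ln OS = −1.590 and ζ = 1.590/3.521 = 0.451.
Then ω_n = 3/(ζ t_s) = 3/(0.451 × 0.00980) = 678 rad/s.

ω_n ≈ 678 rad/s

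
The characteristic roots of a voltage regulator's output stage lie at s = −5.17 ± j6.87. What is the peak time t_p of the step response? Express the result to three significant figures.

t_p ≈ 0.457 s

t_p = π/ω_d with ω_d = 6.87 (the imaginary part), so t_p = 0.457 s.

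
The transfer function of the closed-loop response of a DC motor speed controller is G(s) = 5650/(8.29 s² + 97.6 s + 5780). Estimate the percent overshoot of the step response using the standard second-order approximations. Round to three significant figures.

%OS ≈ 48.8%

Dividing through by 8.29: denominator becomes s² + 11.77 s + 697.2.
So ω_n = √697.2 = 26.4 rad/s and ζ = 11.77/(2·26.4) = 0.223.
%OS = 100 e^{−πζ/√(1−ζ²)} with ζ = 0.223 gives 48.8%.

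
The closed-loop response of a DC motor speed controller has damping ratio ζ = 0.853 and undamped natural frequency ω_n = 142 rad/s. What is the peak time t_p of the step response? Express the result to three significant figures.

t_p ≈ 0.0424 s

The damped frequency is ω_d = ω_n√(1−ζ²) = 142·√(1−0.728) = 74.1 rad/s.
Peak time t_p = π/ω_d = π/74.1 = 0.0424 s.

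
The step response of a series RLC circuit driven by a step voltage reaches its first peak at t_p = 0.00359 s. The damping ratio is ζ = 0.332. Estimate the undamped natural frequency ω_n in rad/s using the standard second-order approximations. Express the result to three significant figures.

ω_n ≈ 928 rad/s

Peak time t_p = π/ω_d, so ω_d = π/t_p = π/0.00359 = 875 rad/s.
ω_n = ω_d/√(1−ζ²) = 875/√0.890 = 928 rad/s.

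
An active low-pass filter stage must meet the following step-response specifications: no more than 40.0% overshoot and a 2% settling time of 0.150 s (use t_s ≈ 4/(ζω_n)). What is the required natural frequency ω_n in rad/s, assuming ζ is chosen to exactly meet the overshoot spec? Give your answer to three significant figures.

From %OS = 100·exp(−πζ/√(1−ζ²)), invert to get ζ = −ln(OS)/√(π² + ln²(OS)) with OS = 0.400.
−ln 0.400 = 0.9163, so ζ = 0.9163/√(π² + 0.8396) = 0.280.
From t_s ≈ 4/(ζω_n): ω_n = 4/(ζ·t_s) = 4/(0.280·0.150) = 95.2 rad/s.

ω_n ≈ 95.2 rad/s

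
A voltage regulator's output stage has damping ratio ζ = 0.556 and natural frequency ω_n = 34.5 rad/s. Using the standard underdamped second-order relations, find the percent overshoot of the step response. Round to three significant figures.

For an underdamped second-order system, %OS = 100·exp(−πζ/√(1−ζ²)).
πζ/√(1−ζ²) = π·0.556/√(1−0.309) = 2.101, so %OS = 100·e^(−2.101) = 12.2%.

%OS ≈ 12.2%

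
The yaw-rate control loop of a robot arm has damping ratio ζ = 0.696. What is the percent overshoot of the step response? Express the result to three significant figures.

For an underdamped second-order system, %OS = 100·exp(−πζ/√(1−ζ²)).
πζ/√(1−ζ²) = π·0.696/√(1−0.484) = 3.045, so %OS = 100·e^(−3.045) = 4.76%.

%OS ≈ 4.76%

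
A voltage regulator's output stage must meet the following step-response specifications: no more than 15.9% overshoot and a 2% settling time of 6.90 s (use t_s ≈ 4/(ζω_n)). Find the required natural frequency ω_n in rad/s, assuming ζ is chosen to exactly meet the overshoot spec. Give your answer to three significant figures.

From %OS = 100·exp(−πζ/√(1−ζ²)), invert to get ζ = −ln(OS)/√(π² + ln²(OS)) with OS = 0.159.
−ln 0.159 = 1.839, so ζ = 1.839/√(π² + 3.381) = 0.505.
Then ω_n = 4/(ζ t_s) = 4/(0.505 × 6.90) = 1.15 rad/s.

ω_n ≈ 1.15 rad/s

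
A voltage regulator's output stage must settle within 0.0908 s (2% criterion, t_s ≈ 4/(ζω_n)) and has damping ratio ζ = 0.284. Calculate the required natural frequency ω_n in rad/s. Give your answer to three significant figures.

ω_n ≈ 155 rad/s

Rearranging t_s ≈ 4/(ζω_n) gives ω_n = 4/(ζ·t_s) = 4/(0.284 × 0.0908) = 155 rad/s.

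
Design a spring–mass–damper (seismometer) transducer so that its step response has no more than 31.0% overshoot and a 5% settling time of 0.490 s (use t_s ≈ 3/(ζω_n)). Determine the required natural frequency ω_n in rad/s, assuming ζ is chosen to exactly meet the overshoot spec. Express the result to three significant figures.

ω_n ≈ 17.5 rad/s

Inverting the overshoot relation: ζ = |ln 0.310|/√(π² + ln²0.310) = 0.349.
From t_s ≈ 3/(ζω_n): ω_n = 3/(ζ·t_s) = 3/(0.349·0.490) = 17.5 rad/s.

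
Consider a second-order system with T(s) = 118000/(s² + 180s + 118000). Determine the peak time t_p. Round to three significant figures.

Comparing the denominator to s² + 2ζω_n s + ω_n²: ω_n = √118000 = 344 rad/s, and 2ζω_n = 180 so ζ = 180/(2·344) = 0.262.
ω_d = ω_n√(1−ζ²) = 332 rad/s. Then t_p = π/ω_d = 0.00948 s.

t_p ≈ 0.00948 s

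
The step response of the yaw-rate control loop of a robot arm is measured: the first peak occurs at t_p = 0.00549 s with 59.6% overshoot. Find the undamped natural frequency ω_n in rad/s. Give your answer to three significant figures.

ω_n ≈ 580 rad/s

From the overshoot, ζ = −ln(OS)/√(π²+ln²(OS)) = 0.163.
From t_p = π/ω_d, ω_d = π/0.00549 = 572 rad/s, so ω_n = ω_d/√(1−ζ²) = 580 rad/s.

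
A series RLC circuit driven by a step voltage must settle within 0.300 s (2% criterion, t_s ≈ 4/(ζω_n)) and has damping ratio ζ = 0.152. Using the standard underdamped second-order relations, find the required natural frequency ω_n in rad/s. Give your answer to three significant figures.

ω_n ≈ 87.7 rad/s

Rearranging t_s ≈ 4/(ζω_n) gives ω_n = 4/(ζ·t_s) = 4/(0.152 × 0.300) = 87.7 rad/s.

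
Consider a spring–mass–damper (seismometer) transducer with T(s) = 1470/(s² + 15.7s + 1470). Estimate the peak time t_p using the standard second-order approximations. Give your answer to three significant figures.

t_p ≈ 0.0837 s

Comparing the denominator to s² + 2ζω_n s + ω_n²: ω_n = √1470 = 38.3 rad/s, and 2ζω_n = 15.7 so ζ = 15.7/(2·38.3) = 0.205.
ω_d = ω_n√(1−ζ²) = 37.5 rad/s. Then t_p = π/ω_d = 0.0837 s.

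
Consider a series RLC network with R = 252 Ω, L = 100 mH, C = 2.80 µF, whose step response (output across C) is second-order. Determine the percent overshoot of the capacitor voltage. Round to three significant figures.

%OS ≈ 6.02%

For a series RLC circuit (capacitor voltage as output), ω_n = 1/√(LC) = 1/√(100 mH · 2.80 µF) = 1890 rad/s.
ζ = (R/2)·√(C/L) = (252/2)·√(2.80 µF/100 mH) = 0.667.
Overshoot: exp(−π·0.667/√(1−0.667²)) = 0.0602, i.e. 6.02%.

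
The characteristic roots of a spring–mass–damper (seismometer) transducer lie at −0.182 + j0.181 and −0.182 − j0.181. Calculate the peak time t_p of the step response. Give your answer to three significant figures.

t_p = π/ω_d with ω_d = 0.181 (the imaginary part), so t_p = 17.4 s.

t_p ≈ 17.4 s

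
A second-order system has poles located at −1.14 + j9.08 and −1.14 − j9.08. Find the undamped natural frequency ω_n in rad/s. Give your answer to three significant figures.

|pole| = ω_n = √(1.14² + 9.08²) = 9.15 rad/s; ζ = cos θ = σ/ω_n = 0.125.

ω_n ≈ 9.15 rad/s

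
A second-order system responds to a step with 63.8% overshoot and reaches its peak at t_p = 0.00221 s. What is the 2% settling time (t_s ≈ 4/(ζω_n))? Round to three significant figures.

t_s ≈ 0.0197 s

ζ from %OS: ζ = |ln 0.638|/√(π²+ln²0.638) = 0.142.
t_p = π/ω_d ⇒ ω_d = 1420 rad/s; then ω_n = ω_d/√(1−ζ²) = 1440 rad/s.
t_s ≈ 4/(ζω_n) = 4/(0.142·1440) = 0.0197 s.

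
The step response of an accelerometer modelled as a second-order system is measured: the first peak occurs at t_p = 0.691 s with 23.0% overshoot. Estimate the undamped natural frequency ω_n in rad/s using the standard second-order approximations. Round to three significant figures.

The overshoot fixes ζ = −ln(OS)/√(π²+ln²(OS)) = 0.424.
t_p = π/ω_d ⇒ ω_d = 4.55 rad/s; then ω_n = ω_d/√(1−ζ²) = 5.02 rad/s.

ω_n ≈ 5.02 rad/s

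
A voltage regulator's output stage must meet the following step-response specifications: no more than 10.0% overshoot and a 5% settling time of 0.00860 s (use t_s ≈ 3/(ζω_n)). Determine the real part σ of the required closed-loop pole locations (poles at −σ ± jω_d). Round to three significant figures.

σ ≈ 349

The settling-time spec alone fixes σ = ζω_n = 3/t_s = 3/0.00860 = 349.
(Overshoot then fixes ζ = 0.591 and hence ω_d = σ·√(1−ζ²)/ζ = 476 rad/s.)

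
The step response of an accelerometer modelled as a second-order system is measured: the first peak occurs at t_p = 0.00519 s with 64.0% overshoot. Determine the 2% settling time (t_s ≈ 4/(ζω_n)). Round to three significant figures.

t_s ≈ 0.0465 s

From the overshoot, ζ = −ln(OS)/√(π²+ln²(OS)) = 0.141.
From t_p = π/ω_d, ω_d = π/0.00519 = 605 rad/s, so ω_n = ω_d/√(1−ζ²) = 611 rad/s.
t_s ≈ 4/(ζω_n) = 4/(0.141·611) = 0.0465 s.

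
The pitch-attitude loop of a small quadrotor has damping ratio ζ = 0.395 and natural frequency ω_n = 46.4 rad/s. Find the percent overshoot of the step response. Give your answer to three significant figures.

For an underdamped second-order system, %OS = 100·exp(−πζ/√(1−ζ²)).
πζ/√(1−ζ²) = π·0.395/√(1−0.156) = 1.351, so %OS = 100·e^(−1.351) = 25.9%.

%OS ≈ 25.9%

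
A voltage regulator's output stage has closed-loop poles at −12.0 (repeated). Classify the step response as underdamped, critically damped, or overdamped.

Since there is a repeated negative-real pole, the response is critically damped.

critically damped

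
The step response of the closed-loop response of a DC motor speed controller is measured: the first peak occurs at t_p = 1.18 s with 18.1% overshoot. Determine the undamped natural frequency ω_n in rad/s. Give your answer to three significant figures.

The overshoot fixes ζ = −ln(OS)/√(π²+ln²(OS)) = 0.478.
From t_p = π/ω_d, ω_d = π/1.18 = 2.66 rad/s, so ω_n = ω_d/√(1−ζ²) = 3.03 rad/s.

ω_n ≈ 3.03 rad/s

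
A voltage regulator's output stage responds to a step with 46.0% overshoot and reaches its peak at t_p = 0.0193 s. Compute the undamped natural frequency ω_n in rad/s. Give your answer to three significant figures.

ω_n ≈ 168 rad/s

From the overshoot, ζ = −ln(OS)/√(π²+ln²(OS)) = 0.240.
From t_p = π/ω_d, ω_d = π/0.0193 = 163 rad/s, so ω_n = ω_d/√(1−ζ²) = 168 rad/s.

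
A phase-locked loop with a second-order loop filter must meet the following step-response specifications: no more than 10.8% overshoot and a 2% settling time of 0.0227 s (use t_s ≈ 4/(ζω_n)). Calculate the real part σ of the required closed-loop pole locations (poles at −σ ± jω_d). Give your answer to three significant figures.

σ ≈ 176

The settling-time spec alone fixes σ = ζω_n = 4/t_s = 4/0.0227 = 176.
(Overshoot then fixes ζ = 0.578 and hence ω_d = σ·√(1−ζ²)/ζ = 249 rad/s.)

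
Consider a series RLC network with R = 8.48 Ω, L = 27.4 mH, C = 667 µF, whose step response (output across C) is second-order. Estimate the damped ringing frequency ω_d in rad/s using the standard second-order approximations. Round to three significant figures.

ω_d ≈ 175 rad/s

For a series RLC circuit (capacitor voltage as output), ω_n = 1/√(LC) = 1/√(27.4 mH · 667 µF) = 234 rad/s.
ζ = (R/2)·√(C/L) = (8.48/2)·√(667 µF/27.4 mH) = 0.662.
ω_d = 234·√(1 − 0.662²) = 175 rad/s.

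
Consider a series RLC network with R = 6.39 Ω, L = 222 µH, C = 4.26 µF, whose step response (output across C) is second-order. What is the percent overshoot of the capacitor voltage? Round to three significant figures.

%OS ≈ 21.2%

For a series RLC circuit (capacitor voltage as output), ω_n = 1/√(LC) = 1/√(222 µH · 4.26 µF) = 32500 rad/s.
ζ = (R/2)·√(C/L) = (6.39/2)·√(4.26 µF/222 µH) = 0.443.
%OS = 100·exp(−πζ/√(1−ζ²)) = 21.2%.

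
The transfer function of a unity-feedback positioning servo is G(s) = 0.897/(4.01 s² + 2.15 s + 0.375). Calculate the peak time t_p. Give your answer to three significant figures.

Dividing through by 4.01: denominator becomes s² + 0.5362 s + 0.09352.
So ω_n = √0.09352 = 0.306 rad/s and ζ = 0.5362/(2·0.306) = 0.877.
ω_d = ω_n√(1−ζ²) = 0.147 rad/s. t_p = π/ω_d = 21.4 s.

t_p ≈ 21.4 s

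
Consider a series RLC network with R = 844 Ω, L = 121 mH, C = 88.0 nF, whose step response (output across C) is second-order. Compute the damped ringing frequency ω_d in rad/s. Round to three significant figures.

ω_d ≈ 9040 rad/s

For a series RLC circuit (capacitor voltage as output), ω_n = 1/√(LC) = 1/√(121 mH · 88.0 nF) = 9690 rad/s.
ζ = (R/2)·√(C/L) = (844/2)·√(88.0 nF/121 mH) = 0.360.
The damped frequency ω_d = ω_n√(1−ζ²) = 9040 rad/s.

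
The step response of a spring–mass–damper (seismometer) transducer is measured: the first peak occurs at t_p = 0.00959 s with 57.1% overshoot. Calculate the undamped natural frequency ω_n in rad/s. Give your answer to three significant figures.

ω_n ≈ 333 rad/s

From the overshoot, ζ = −ln(OS)/√(π²+ln²(OS)) = 0.176.
t_p = π/ω_d ⇒ ω_d = 328 rad/s; then ω_n = ω_d/√(1−ζ²) = 333 rad/s.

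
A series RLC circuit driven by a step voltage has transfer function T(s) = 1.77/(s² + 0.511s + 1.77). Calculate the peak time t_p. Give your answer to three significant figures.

Comparing the denominator to s² + 2ζω_n s + ω_n²: ω_n = √1.77 = 1.33 rad/s, and 2ζω_n = 0.511 so ζ = 0.511/(2·1.33) = 0.192.
ω_d = 1.33·√(1 − 0.192²) = 1.31 rad/s. Then t_p = π/ω_d = 2.41 s.

t_p ≈ 2.41 s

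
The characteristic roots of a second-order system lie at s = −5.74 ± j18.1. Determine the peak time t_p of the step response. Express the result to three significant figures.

t_p = π/ω_d with ω_d = 18.1 (the imaginary part), so t_p = 0.174 s.

t_p ≈ 0.174 s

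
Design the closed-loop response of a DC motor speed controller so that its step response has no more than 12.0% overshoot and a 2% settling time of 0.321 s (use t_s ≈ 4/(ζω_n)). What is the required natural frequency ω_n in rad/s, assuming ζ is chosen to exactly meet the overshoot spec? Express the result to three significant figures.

ζ = −ln(OS)/√(π² + (ln OS)²). With OS = 0.120, ln OS = −2.120 and ζ = 2.120/3.790 = 0.559.
Then ω_n = 4/(ζ t_s) = 4/(0.559 × 0.321) = 22.3 rad/s.

ω_n ≈ 22.3 rad/s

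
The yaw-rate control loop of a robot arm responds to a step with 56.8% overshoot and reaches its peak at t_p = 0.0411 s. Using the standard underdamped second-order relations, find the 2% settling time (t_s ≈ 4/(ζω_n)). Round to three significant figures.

ζ from %OS: ζ = |ln 0.568|/√(π²+ln²0.568) = 0.177.
t_p = π/ω_d ⇒ ω_d = 76.4 rad/s; then ω_n = ω_d/√(1−ζ²) = 77.7 rad/s.
t_s ≈ 4/(ζω_n) = 4/(0.177·77.7) = 0.291 s.

t_s ≈ 0.291 s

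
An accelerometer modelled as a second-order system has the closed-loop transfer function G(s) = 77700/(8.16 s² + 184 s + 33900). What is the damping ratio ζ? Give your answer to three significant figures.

ζ ≈ 0.175

Dividing through by 8.16: denominator becomes s² + 22.55 s + 4154.
So ω_n = √4154 = 64.5 rad/s and ζ = 22.55/(2·64.5) = 0.175.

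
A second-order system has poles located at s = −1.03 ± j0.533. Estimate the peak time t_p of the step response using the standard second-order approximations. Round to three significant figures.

t_p ≈ 5.89 s

t_p = π/ω_d with ω_d = 0.533 (the imaginary part), so t_p = 5.89 s.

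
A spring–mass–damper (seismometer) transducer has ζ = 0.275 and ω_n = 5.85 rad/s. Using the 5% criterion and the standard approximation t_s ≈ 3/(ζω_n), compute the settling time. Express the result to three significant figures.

t_s ≈ 1.86 s

t_s ≈ 3/(ζω_n) = 3/(0.275 × 5.85) = 1.86 s.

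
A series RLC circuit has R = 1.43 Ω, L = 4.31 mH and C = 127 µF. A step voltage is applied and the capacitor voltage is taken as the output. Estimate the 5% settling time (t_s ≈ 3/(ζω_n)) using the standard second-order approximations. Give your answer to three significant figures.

t_s ≈ 0.0181 s

For a series RLC circuit (capacitor voltage as output), ω_n = 1/√(LC) = 1/√(4.31 mH · 127 µF) = 1350 rad/s.
ζ = (R/2)·√(C/L) = (1.43/2)·√(127 µF/4.31 mH) = 0.123.
t_s ≈ 3/(ζω_n) = 0.0181 s.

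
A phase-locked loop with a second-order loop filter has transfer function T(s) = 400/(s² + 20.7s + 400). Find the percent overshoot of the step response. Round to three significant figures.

ω_n = √400 = 20.0 rad/s; ζ = 20.7/(2·20.0) = 0.517.
%OS = 100 e^{−πζ/√(1−ζ²)} with ζ = 0.517 gives 15.0%.

%OS ≈ 15.0%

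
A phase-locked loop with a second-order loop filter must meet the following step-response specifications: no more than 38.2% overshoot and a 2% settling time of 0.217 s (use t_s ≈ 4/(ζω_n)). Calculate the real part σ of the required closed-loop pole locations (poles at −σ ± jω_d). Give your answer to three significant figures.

The settling-time spec alone fixes σ = ζω_n = 4/t_s = 4/0.217 = 18.4.
(Overshoot then fixes ζ = 0.293 and hence ω_d = σ·√(1−ζ²)/ζ = 60.2 rad/s.)

σ ≈ 18.4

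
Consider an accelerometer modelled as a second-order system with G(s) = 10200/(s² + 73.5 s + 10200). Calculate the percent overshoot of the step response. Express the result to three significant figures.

%OS ≈ 29.3%

Comparing the denominator to s² + 2ζω_n s + ω_n²: ω_n = √10200 = 101 rad/s, and 2ζω_n = 73.5 so ζ = 73.5/(2·101) = 0.364.
%OS = 100 e^{−πζ/√(1−ζ²)} with ζ = 0.364 gives 29.3%.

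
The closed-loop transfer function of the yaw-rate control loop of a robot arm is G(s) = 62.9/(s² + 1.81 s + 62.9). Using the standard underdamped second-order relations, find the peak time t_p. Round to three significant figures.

Matching coefficients with s² + 2ζω_n s + ω_n² gives ω_n² = 62.9 ⇒ ω_n = 7.93 rad/s, and ζ = 1.81/(2ω_n) = 0.114.
ω_d = ω_n√(1−ζ²) = 7.88 rad/s. Then t_p = π/ω_d = 0.399 s.

t_p ≈ 0.399 s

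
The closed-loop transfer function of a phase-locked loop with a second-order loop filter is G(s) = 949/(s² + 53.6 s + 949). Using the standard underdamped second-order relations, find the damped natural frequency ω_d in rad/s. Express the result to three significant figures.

ω_d ≈ 15.2 rad/s

Matching coefficients with s² + 2ζω_n s + ω_n² gives ω_n² = 949 ⇒ ω_n = 30.8 rad/s, and ζ = 53.6/(2ω_n) = 0.870.
The damped frequency ω_d = ω_n√(1−ζ²) = 15.2 rad/s.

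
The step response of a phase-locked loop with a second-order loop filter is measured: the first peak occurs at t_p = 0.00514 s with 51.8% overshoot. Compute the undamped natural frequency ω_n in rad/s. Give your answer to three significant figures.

ζ from %OS: ζ = |ln 0.518|/√(π²+ln²0.518) = 0.205.
From t_p = π/ω_d, ω_d = π/0.00514 = 611 rad/s, so ω_n = ω_d/√(1−ζ²) = 624 rad/s.

ω_n ≈ 624 rad/s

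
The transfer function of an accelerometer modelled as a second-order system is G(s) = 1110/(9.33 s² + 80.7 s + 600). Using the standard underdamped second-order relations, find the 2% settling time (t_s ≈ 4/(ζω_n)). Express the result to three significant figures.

Dividing through by 9.33: denominator becomes s² + 8.650 s + 64.31.
So ω_n = √64.31 = 8.02 rad/s and ζ = 8.650/(2·8.02) = 0.539.
t_s ≈ 4/(ζω_n) = 0.925 s.

t_s ≈ 0.925 s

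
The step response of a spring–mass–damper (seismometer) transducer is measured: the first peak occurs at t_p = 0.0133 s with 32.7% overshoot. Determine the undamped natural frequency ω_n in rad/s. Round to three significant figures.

The overshoot fixes ζ = −ln(OS)/√(π²+ln²(OS)) = 0.335.
From t_p = π/ω_d, ω_d = π/0.0133 = 236 rad/s, so ω_n = ω_d/√(1−ζ²) = 251 rad/s.

ω_n ≈ 251 rad/s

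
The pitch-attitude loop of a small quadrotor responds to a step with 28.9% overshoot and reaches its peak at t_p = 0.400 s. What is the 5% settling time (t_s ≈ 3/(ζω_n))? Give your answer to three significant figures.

The overshoot fixes ζ = −ln(OS)/√(π²+ln²(OS)) = 0.367.
From t_p = π/ω_d, ω_d = π/0.400 = 7.85 rad/s, so ω_n = ω_d/√(1−ζ²) = 8.44 rad/s.
t_s ≈ 3/(ζω_n) = 3/(0.367·8.44) = 0.967 s.

t_s ≈ 0.967 s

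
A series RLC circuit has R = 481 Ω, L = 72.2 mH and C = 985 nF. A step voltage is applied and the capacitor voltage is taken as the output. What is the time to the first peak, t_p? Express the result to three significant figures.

t_p ≈ 0.00182 s

For a series RLC circuit (capacitor voltage as output), ω_n = 1/√(LC) = 1/√(72.2 mH · 985 nF) = 3750 rad/s.
ζ = (R/2)·√(C/L) = (481/2)·√(985 nF/72.2 mH) = 0.888.
The damped frequency ω_d = ω_n√(1−ζ²) = 1720 rad/s. t_p = π/ω_d = 0.00182 s.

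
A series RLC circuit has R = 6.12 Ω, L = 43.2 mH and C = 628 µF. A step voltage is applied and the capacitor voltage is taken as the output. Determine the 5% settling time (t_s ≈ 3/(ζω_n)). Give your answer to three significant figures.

t_s ≈ 0.0424 s

For a series RLC circuit (capacitor voltage as output), ω_n = 1/√(LC) = 1/√(43.2 mH · 628 µF) = 192 rad/s.
ζ = (R/2)·√(C/L) = (6.12/2)·√(628 µF/43.2 mH) = 0.369.
t_s ≈ 3/(ζω_n) = 0.0424 s.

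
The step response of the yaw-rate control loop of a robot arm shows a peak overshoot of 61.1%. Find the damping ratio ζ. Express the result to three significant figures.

ζ ≈ 0.155

Inverting the overshoot relation: ζ = |ln 0.611|/√(π² + ln²0.611) = 0.155.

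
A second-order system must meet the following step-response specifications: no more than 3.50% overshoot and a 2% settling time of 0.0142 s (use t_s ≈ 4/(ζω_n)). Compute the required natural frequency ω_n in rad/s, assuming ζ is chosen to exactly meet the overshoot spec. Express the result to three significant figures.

ω_n ≈ 386 rad/s

ζ = −ln(OS)/√(π² + (ln OS)²). With OS = 0.0350, ln OS = −3.352 and ζ = 3.352/4.594 = 0.730.
From t_s ≈ 4/(ζω_n): ω_n = 4/(ζ·t_s) = 4/(0.730·0.0142) = 386 rad/s.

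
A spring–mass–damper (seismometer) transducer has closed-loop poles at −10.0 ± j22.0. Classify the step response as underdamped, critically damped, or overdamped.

Since the poles form a complex-conjugate pair with nonzero imaginary part, the response is underdamped.

underdamped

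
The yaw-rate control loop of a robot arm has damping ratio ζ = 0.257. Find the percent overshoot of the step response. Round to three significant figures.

%OS ≈ 43.4%

For an underdamped second-order system, %OS = 100·exp(−πζ/√(1−ζ²)).
πζ/√(1−ζ²) = π·0.257/√(1−0.0660) = 0.8355, so %OS = 100·e^(−0.8355) = 43.4%.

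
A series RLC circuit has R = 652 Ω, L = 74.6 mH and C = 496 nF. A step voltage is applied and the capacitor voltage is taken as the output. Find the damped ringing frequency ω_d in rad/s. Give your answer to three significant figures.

For a series RLC circuit (capacitor voltage as output), ω_n = 1/√(LC) = 1/√(74.6 mH · 496 nF) = 5200 rad/s.
ζ = (R/2)·√(C/L) = (652/2)·√(496 nF/74.6 mH) = 0.841.
ω_d = ω_n√(1−ζ²) = 2820 rad/s.

ω_d ≈ 2820 rad/s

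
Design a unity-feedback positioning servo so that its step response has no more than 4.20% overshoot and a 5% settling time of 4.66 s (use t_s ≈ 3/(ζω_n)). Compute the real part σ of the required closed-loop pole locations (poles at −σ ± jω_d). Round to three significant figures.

σ ≈ 0.644

The settling-time spec alone fixes σ = ζω_n = 3/t_s = 3/4.66 = 0.644.
(Overshoot then fixes ζ = 0.710 and hence ω_d = σ·√(1−ζ²)/ζ = 0.638 rad/s.)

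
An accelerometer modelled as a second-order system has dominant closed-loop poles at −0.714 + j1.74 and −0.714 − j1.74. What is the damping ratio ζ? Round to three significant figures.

ζ ≈ 0.380

The poles are at −σ ± jω_d with σ = 0.714 and ω_d = 1.74, so ω_n = √(σ²+ω_d²) = 1.88 rad/s and ζ = σ/ω_n = 0.380.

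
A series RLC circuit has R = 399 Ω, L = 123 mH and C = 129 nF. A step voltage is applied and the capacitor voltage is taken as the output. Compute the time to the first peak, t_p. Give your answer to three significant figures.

t_p ≈ 0.000404 s

For a series RLC circuit (capacitor voltage as output), ω_n = 1/√(LC) = 1/√(123 mH · 129 nF) = 7940 rad/s.
ζ = (R/2)·√(C/L) = (399/2)·√(129 nF/123 mH) = 0.204.
The damped frequency ω_d = ω_n√(1−ζ²) = 7770 rad/s. t_p = π/ω_d = 0.000404 s.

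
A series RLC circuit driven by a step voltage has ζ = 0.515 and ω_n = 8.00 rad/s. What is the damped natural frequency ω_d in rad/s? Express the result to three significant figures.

ω_d = ω_n√(1−ζ²) = 8.00·√0.735 = 6.86 rad/s.

ω_d ≈ 6.86 rad/s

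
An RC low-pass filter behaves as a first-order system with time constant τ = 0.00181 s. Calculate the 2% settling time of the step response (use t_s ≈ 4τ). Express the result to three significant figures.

t_s ≈ 4τ = 0.00724 s.

t_s ≈ 0.00724 s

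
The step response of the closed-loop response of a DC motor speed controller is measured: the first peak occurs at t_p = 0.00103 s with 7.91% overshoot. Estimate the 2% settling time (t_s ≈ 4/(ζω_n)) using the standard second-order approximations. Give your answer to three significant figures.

From the overshoot, ζ = −ln(OS)/√(π²+ln²(OS)) = 0.628.
t_p = π/ω_d ⇒ ω_d = 3050 rad/s; then ω_n = ω_d/√(1−ζ²) = 3920 rad/s.
t_s ≈ 4/(ζω_n) = 4/(0.628·3920) = 0.00162 s.

t_s ≈ 0.00162 s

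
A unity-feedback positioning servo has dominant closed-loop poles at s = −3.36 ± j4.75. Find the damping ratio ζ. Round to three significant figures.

The poles are at −σ ± jω_d with σ = 3.36 and ω_d = 4.75, so ω_n = √(σ²+ω_d²) = 5.82 rad/s and ζ = σ/ω_n = 0.577.

ζ ≈ 0.577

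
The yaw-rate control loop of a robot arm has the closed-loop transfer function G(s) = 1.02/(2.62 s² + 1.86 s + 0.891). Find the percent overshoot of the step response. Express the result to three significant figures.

Dividing through by 2.62: denominator becomes s² + 0.7099 s + 0.3401.
So ω_n = √0.3401 = 0.583 rad/s and ζ = 0.7099/(2·0.583) = 0.609.
%OS = 100 e^{−πζ/√(1−ζ²)} with ζ = 0.609 gives 8.98%.

%OS ≈ 8.98%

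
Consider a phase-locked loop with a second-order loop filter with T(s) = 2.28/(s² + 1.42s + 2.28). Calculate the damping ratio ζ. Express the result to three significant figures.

Matching coefficients with s² + 2ζω_n s + ω_n² gives ω_n² = 2.28 ⇒ ω_n = 1.51 rad/s, and ζ = 1.42/(2ω_n) = 0.470.

ζ ≈ 0.470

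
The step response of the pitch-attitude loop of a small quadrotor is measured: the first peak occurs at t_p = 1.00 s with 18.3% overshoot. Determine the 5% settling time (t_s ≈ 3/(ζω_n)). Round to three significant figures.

ζ from %OS: ζ = |ln 0.183|/√(π²+ln²0.183) = 0.476.
t_p = π/ω_d ⇒ ω_d = 3.14 rad/s; then ω_n = ω_d/√(1−ζ²) = 3.57 rad/s.
t_s ≈ 3/(ζω_n) = 3/(0.476·3.57) = 1.77 s.

t_s ≈ 1.77 s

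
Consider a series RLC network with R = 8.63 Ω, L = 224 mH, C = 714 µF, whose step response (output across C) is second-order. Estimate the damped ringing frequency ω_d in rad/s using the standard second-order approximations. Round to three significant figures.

For a series RLC circuit (capacitor voltage as output), ω_n = 1/√(LC) = 1/√(224 mH · 714 µF) = 79.1 rad/s.
ζ = (R/2)·√(C/L) = (8.63/2)·√(714 µF/224 mH) = 0.244.
The damped frequency ω_d = ω_n√(1−ζ²) = 76.7 rad/s.

ω_d ≈ 76.7 rad/s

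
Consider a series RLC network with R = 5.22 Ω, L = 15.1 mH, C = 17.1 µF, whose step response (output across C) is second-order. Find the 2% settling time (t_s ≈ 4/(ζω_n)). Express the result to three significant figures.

For a series RLC circuit (capacitor voltage as output), ω_n = 1/√(LC) = 1/√(15.1 mH · 17.1 µF) = 1970 rad/s.
ζ = (R/2)·√(C/L) = (5.22/2)·√(17.1 µF/15.1 mH) = 0.0878.
t_s ≈ 4/(ζω_n) = 0.0231 s.

t_s ≈ 0.0231 s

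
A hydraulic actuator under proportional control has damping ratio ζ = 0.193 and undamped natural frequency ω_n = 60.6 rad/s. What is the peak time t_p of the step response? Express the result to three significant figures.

t_p ≈ 0.0528 s

The damped frequency is ω_d = ω_n√(1−ζ²) = 60.6·√(1−0.0372) = 59.5 rad/s.
Peak time t_p = π/ω_d = π/59.5 = 0.0528 s.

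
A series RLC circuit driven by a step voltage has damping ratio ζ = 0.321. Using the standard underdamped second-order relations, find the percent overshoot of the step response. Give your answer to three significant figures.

For an underdamped second-order system, %OS = 100·exp(−πζ/√(1−ζ²)).
πζ/√(1−ζ²) = π·0.321/√(1−0.103) = 1.065, so %OS = 100·e^(−1.065) = 34.5%.

%OS ≈ 34.5%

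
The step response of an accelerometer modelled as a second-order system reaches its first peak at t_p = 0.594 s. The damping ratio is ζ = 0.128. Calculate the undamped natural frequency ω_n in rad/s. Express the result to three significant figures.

Peak time t_p = π/ω_d, so ω_d = π/t_p = π/0.594 = 5.29 rad/s.
ω_n = ω_d/√(1−ζ²) = 5.29/√0.984 = 5.33 rad/s.

ω_n ≈ 5.33 rad/s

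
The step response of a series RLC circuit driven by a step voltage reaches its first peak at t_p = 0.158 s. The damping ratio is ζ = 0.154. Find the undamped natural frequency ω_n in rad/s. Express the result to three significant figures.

Peak time t_p = π/ω_d, so ω_d = π/t_p = π/0.158 = 19.9 rad/s.
ω_n = ω_d/√(1−ζ²) = 19.9/√0.976 = 20.1 rad/s.

ω_n ≈ 20.1 rad/s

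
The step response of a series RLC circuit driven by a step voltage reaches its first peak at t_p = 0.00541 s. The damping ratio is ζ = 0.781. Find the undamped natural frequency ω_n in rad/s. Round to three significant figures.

Peak time t_p = π/ω_d, so ω_d = π/t_p = π/0.00541 = 581 rad/s.
ω_n = ω_d/√(1−ζ²) = 581/√0.390 = 930 rad/s.

ω_n ≈ 930 rad/s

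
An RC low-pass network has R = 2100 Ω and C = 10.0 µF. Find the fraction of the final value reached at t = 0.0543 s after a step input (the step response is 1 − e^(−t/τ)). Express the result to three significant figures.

τ = RC = 2100 × 10.0 µF = 0.0210 s.
y(t)/y_∞ = 1 − e^(−t/τ) = 1 − e^(−0.0543/0.0210) = 1 − e^(−2.59) = 0.925.

y/y_∞ ≈ 0.925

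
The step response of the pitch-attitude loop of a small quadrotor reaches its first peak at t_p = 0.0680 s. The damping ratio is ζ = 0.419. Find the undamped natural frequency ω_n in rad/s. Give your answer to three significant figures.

Peak time t_p = π/ω_d, so ω_d = π/t_p = π/0.0680 = 46.2 rad/s.
ω_n = ω_d/√(1−ζ²) = 46.2/√0.824 = 50.9 rad/s.

ω_n ≈ 50.9 rad/s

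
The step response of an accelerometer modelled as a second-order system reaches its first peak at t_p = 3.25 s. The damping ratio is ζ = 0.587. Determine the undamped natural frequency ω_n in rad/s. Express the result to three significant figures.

Peak time t_p = π/ω_d, so ω_d = π/t_p = π/3.25 = 0.967 rad/s.
ω_n = ω_d/√(1−ζ²) = 0.967/√0.655 = 1.19 rad/s.

ω_n ≈ 1.19 rad/s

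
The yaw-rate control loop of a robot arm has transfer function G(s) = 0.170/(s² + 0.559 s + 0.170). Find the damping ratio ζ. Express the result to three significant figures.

ζ ≈ 0.678

Comparing the denominator to s² + 2ζω_n s + ω_n²: ω_n = √0.170 = 0.412 rad/s, and 2ζω_n = 0.559 so ζ = 0.559/(2·0.412) = 0.678.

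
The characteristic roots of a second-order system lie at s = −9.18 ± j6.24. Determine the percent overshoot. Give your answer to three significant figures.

|pole| = ω_n = √(9.18² + 6.24²) = 11.1 rad/s; ζ = cos θ = σ/ω_n = 0.827.
%OS = 100·exp(−πζ/√(1−ζ²)) = 0.984%.

%OS ≈ 0.984%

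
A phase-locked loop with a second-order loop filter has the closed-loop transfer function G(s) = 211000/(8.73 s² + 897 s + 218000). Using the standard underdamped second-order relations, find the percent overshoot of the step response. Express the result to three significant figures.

Dividing through by 8.73: denominator becomes s² + 102.7 s + 24970.
So ω_n = √24970 = 158 rad/s and ζ = 102.7/(2·158) = 0.325.
%OS = 100·exp(−πζ/√(1−ζ²)) = 34.0%.

%OS ≈ 34.0%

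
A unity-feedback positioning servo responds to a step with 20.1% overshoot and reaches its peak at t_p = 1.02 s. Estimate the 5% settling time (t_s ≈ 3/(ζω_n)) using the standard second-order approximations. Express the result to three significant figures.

ζ from %OS: ζ = |ln 0.201|/√(π²+ln²0.201) = 0.455.
From t_p = π/ω_d, ω_d = π/1.02 = 3.08 rad/s, so ω_n = ω_d/√(1−ζ²) = 3.46 rad/s.
t_s ≈ 3/(ζω_n) = 3/(0.455·3.46) = 1.91 s.

t_s ≈ 1.91 s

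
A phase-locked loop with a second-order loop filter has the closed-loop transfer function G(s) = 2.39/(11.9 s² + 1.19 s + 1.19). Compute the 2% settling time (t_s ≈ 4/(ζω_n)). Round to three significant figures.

t_s ≈ 80.0 s

Dividing through by 11.9: denominator becomes s² + 0.1000 s + 0.1000.
So ω_n = √0.1000 = 0.316 rad/s and ζ = 0.1000/(2·0.316) = 0.158.
t_s ≈ 4/(ζω_n) = 80.0 s.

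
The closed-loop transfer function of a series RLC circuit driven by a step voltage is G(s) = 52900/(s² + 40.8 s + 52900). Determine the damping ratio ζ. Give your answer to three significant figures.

ζ ≈ 0.0887

ω_n = √52900 = 230 rad/s; ζ = 40.8/(2·230) = 0.0887.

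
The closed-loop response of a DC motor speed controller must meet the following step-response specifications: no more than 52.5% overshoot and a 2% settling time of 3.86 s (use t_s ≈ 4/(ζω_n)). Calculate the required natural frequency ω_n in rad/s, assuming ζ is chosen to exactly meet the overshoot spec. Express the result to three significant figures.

ζ = −ln(OS)/√(π² + (ln OS)²). With OS = 0.525, ln OS = −0.6444 and ζ = 0.6444/3.207 = 0.201.
Then ω_n = 4/(ζ t_s) = 4/(0.201 × 3.86) = 5.16 rad/s.

ω_n ≈ 5.16 rad/s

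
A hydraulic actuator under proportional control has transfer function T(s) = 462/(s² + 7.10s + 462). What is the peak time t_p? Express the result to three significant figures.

Comparing the denominator to s² + 2ζω_n s + ω_n²: ω_n = √462 = 21.5 rad/s, and 2ζω_n = 7.10 so ζ = 7.10/(2·21.5) = 0.165.
The damped frequency ω_d = ω_n√(1−ζ²) = 21.2 rad/s. Then t_p = π/ω_d = 0.148 s.

t_p ≈ 0.148 s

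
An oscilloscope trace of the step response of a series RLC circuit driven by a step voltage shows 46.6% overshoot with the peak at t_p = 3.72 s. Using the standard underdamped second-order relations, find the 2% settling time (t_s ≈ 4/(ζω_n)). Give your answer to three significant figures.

t_s ≈ 19.5 s

From the overshoot, ζ = −ln(OS)/√(π²+ln²(OS)) = 0.236.
From t_p = π/ω_d, ω_d = π/3.72 = 0.845 rad/s, so ω_n = ω_d/√(1−ζ²) = 0.869 rad/s.
t_s ≈ 4/(ζω_n) = 4/(0.236·0.869) = 19.5 s.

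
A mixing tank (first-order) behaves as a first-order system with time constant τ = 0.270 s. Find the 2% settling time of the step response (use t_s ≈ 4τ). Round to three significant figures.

t_s ≈ 4τ = 1.08 s.

t_s ≈ 1.08 s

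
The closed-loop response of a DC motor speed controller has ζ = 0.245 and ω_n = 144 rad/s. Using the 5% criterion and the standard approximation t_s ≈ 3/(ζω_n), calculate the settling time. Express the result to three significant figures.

t_s ≈ 0.0850 s

t_s ≈ 3/(ζω_n) = 3/(0.245 × 144) = 0.0850 s.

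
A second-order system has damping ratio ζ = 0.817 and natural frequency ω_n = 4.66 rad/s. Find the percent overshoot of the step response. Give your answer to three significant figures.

For an underdamped second-order system, %OS = 100·exp(−πζ/√(1−ζ²)).
πζ/√(1−ζ²) = π·0.817/√(1−0.667) = 4.451, so %OS = 100·e^(−4.451) = 1.17%.

%OS ≈ 1.17%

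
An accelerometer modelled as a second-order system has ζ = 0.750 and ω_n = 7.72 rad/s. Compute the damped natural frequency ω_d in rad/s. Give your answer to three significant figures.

ω_d ≈ 5.11 rad/s

ω_d = ω_n√(1−ζ²) = 7.72·√0.438 = 5.11 rad/s.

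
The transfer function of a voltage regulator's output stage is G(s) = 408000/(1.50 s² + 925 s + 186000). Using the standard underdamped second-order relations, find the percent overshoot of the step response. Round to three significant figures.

Dividing through by 1.50: denominator becomes s² + 616.7 s + 124000.
So ω_n = √124000 = 352 rad/s and ζ = 616.7/(2·352) = 0.876.
Overshoot: exp(−π·0.876/√(1−0.876²)) = 0.00336, i.e. 0.336%.

%OS ≈ 0.336%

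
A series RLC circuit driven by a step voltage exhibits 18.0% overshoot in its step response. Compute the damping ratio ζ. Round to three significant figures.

ζ ≈ 0.479

From %OS = 100·exp(−πζ/√(1−ζ²)), invert to get ζ = −ln(OS)/√(π² + ln²(OS)) with OS = 0.180.
−ln 0.180 = 1.715, so ζ = 1.715/√(π² + 2.941) = 0.479.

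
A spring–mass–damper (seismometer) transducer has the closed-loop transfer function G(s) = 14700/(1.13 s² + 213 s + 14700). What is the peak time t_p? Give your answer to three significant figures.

Dividing through by 1.13: denominator becomes s² + 188.5 s + 13010.
So ω_n = √13010 = 114 rad/s and ζ = 188.5/(2·114) = 0.826.
The damped frequency ω_d = ω_n√(1−ζ²) = 64.2 rad/s. t_p = π/ω_d = 0.0489 s.

t_p ≈ 0.0489 s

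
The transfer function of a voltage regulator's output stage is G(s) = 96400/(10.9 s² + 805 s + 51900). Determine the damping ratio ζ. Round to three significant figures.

Dividing through by 10.9: denominator becomes s² + 73.85 s + 4761.
So ω_n = √4761 = 69.0 rad/s and ζ = 73.85/(2·69.0) = 0.535.

ζ ≈ 0.535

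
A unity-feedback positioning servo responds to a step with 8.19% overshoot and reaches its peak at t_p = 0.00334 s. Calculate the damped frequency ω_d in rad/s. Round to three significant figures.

ω_d ≈ 941 rad/s

t_p = π/ω_d, so ω_d = π/0.00334 = 941 rad/s.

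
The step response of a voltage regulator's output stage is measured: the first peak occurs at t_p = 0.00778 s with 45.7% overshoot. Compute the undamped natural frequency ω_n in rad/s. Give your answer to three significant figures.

ω_n ≈ 416 rad/s

The overshoot fixes ζ = −ln(OS)/√(π²+ln²(OS)) = 0.242.
t_p = π/ω_d ⇒ ω_d = 404 rad/s; then ω_n = ω_d/√(1−ζ²) = 416 rad/s.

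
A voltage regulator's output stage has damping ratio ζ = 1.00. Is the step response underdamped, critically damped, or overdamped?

critically damped

Since ζ = 1, the system is critically damped.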